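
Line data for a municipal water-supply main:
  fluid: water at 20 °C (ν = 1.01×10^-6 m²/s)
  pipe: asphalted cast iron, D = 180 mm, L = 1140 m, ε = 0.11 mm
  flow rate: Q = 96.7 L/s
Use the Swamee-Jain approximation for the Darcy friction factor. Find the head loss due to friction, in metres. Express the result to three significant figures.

h_f ≈ 84.9 m

V = 4Q/(πD²) = 4·0.0967/(π·0.180²) = 3.800 m/s
Re = VD/ν = 3.800·0.180/1.01×10^-6 = 6.77×10^5 → turbulent
ε/D = 0.11/180 = 6.11×10^-4
Swamee-Jain: f = 0.01822
h_f = f(L/D)V²/(2g) = 0.01822·(1140/0.180)·3.800²/(2·9.81) = 84.93 m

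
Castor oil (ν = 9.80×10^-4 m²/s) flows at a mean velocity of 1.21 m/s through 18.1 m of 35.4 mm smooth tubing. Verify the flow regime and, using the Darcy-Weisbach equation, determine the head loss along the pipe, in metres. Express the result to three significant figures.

Re = VD/ν = 1.21·0.03540/9.80×10^-4 = 43.7 → laminar (Re < 2300)
f = 64/Re = 1.464
h_f = f(L/D)V²/(2g) = 1.464·(18.1/0.03540)·1.21²/(2·9.81) = 55.87 m

h_f ≈ 55.9 m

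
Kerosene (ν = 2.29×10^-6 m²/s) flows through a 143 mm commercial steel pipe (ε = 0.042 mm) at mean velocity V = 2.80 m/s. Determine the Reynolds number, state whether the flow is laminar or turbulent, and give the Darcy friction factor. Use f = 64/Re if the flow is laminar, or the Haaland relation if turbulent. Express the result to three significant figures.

Re = VD/ν = 2.800·0.143/2.29×10^-6 = 1.75×10^5
Re > 4000 → turbulent; ε/D = 2.94×10^-4
Haaland: f = 0.01775

Re ≈ 1.75×10^5; turbulent; f ≈ 0.0177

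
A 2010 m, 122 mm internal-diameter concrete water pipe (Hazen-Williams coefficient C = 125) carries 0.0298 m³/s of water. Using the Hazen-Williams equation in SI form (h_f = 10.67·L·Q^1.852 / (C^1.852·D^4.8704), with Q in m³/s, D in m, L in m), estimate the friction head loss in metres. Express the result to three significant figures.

h_f = 10.67·2010·0.0298^1.852 / (125^1.852·0.122^4.8704) = 118.0 m

h_f ≈ 118 m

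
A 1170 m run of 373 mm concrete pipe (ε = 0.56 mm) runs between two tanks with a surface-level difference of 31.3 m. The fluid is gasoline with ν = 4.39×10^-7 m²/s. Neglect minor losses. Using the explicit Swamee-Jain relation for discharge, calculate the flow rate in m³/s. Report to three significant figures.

Swamee-Jain (Type II): Q = -0.965·√(gD⁵h_f/L)·ln[ε/(3.7D) + √(3.17ν²L/(gD³h_f))]
√(gD⁵h_f/L) = √(9.81·0.373⁵·31.3/1170) = 0.04353
ε/(3.7D) = 4.06×10^-4; √(3.17ν²L/(gD³h_f)) = 6.70×10^-6
Q = -0.965·0.04353·ln(4.125×10^-4) = 0.3274 m³/s
Check: V = 3.00 m/s, Re = 2.55×10^6, f = 0.02187, h_f = 31.4 m ≈ 31.3 m ✓

Q ≈ 0.327 m³/s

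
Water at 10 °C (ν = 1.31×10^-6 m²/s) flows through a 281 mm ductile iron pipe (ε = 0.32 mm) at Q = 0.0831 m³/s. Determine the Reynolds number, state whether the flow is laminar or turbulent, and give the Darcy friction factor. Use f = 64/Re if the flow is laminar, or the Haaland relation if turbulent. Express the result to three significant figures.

Re ≈ 2.87×10^5; turbulent; f ≈ 0.0211

V = 4Q/(πD²) = 1.340 m/s
Re = VD/ν = 1.340·0.281/1.31×10^-6 = 2.87×10^5
Re > 4000 → turbulent; ε/D = 0.00114
Haaland: f = 0.02112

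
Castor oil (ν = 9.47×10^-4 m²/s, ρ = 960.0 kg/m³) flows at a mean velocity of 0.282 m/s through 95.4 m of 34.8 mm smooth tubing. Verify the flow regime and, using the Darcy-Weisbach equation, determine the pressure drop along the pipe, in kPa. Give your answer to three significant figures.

Re = VD/ν = 0.282·0.03480/9.47×10^-4 = 10.4 → laminar (Re < 2300)
f = 64/Re = 6.176
h_f = f(L/D)V²/(2g) = 6.176·(95.4/0.03480)·0.282²/(2·9.81) = 68.62 m
Δp = ρg·h_f = 960.0·9.81·68.62 = 646.3 kPa

Δp ≈ 646 kPa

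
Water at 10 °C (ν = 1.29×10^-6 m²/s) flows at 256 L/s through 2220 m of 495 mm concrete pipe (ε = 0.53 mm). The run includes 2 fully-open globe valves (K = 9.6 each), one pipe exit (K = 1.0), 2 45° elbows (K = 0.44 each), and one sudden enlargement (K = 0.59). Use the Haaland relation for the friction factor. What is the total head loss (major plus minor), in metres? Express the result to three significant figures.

H_L ≈ 10.2 m

V = 4Q/(πD²) = 1.330 m/s; V²/2g = 0.09019 m
Re = 5.10×10^5, ε/D = 0.00107 → f = 0.02049 (Haaland)
Major: h_f = f(L/D)·V²/2g = 0.02049·4485·0.09019 = 8.290 m
Minor: ΣK = 21.7; h_m = ΣK·V²/2g = 1.955 m
Total H_L = 8.290 + 1.955 = 10.24 m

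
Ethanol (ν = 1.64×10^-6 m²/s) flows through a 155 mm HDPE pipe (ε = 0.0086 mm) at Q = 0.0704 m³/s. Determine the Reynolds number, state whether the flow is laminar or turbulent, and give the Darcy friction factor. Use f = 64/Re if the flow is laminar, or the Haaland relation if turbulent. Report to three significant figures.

V = 4Q/(πD²) = 3.731 m/s
Re = VD/ν = 3.731·0.155/1.64×10^-6 = 3.53×10^5
Re > 4000 → turbulent; ε/D = 5.55×10^-5
Haaland: f = 0.01446

Re ≈ 3.53×10^5; turbulent; f ≈ 0.0145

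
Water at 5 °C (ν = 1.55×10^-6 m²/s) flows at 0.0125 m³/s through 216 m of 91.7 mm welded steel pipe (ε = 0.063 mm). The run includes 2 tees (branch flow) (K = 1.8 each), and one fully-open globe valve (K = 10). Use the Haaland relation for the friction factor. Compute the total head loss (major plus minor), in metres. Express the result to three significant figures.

V = 4Q/(πD²) = 1.893 m/s; V²/2g = 0.1826 m
Re = 1.12×10^5, ε/D = 6.87×10^-4 → f = 0.02057 (Haaland)
Major: h_f = f(L/D)·V²/2g = 0.02057·2356·0.1826 = 8.847 m
Minor: ΣK = 13.6; h_m = ΣK·V²/2g = 2.483 m
Total H_L = 8.847 + 2.483 = 11.33 m

H_L ≈ 11.3 m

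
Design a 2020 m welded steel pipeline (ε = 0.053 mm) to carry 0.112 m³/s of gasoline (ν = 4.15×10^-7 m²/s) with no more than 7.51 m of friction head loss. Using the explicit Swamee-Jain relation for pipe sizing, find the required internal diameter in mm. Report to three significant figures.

Swamee-Jain (Type III): D = 0.66·[ε^1.25·(LQ²/(gh_f))^4.75 + ν·Q^9.4·(L/(gh_f))^5.2]^0.04
LQ²/(gh_f) = 0.3439; L/(gh_f) = 27.42
Term 1 = ε^1.25·(…)^4.75 = 2.84×10^-8; Term 2 = ν·Q^9.4·(…)^5.2 = 1.44×10^-8
D = 0.66·(2.84×10^-8 + 1.44×10^-8)^0.04 = 0.3348 m = 335 mm
Check: V = 1.27 m/s, Re = 1.03×10^6, f = 0.01426, h_f = 7.10 m ≈ 7.51 m ✓

D ≈ 335 mm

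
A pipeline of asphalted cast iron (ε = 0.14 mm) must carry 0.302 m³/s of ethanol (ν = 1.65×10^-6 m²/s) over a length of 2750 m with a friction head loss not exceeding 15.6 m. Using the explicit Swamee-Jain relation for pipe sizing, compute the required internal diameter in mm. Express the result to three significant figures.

D ≈ 472 mm

Swamee-Jain (Type III): D = 0.66·[ε^1.25·(LQ²/(gh_f))^4.75 + ν·Q^9.4·(L/(gh_f))^5.2]^0.04
LQ²/(gh_f) = 1.639; L/(gh_f) = 17.97
Term 1 = ε^1.25·(…)^4.75 = 1.59×10^-4; Term 2 = ν·Q^9.4·(…)^5.2 = 7.13×10^-5
D = 0.66·(1.59×10^-4 + 7.13×10^-5)^0.04 = 0.4721 m = 472 mm
Check: V = 1.73 m/s, Re = 4.94×10^5, f = 0.01636, h_f = 14.5 m ≈ 15.6 m ✓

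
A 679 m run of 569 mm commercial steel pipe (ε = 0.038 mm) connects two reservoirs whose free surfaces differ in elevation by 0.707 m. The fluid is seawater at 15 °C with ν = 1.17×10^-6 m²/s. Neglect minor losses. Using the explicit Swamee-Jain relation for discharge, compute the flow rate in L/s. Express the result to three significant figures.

Swamee-Jain (Type II): Q = -0.965·√(gD⁵h_f/L)·ln[ε/(3.7D) + √(3.17ν²L/(gD³h_f))]
√(gD⁵h_f/L) = √(9.81·0.569⁵·0.707/679) = 0.02468
ε/(3.7D) = 1.80×10^-5; √(3.17ν²L/(gD³h_f)) = 4.80×10^-5
Q = -0.965·0.02468·ln(6.607×10^-5) = 0.2292 m³/s
Check: V = 0.902 m/s, Re = 4.38×10^5, f = 0.01431, h_f = 0.707 m ≈ 0.707 m ✓

Q ≈ 229 L/s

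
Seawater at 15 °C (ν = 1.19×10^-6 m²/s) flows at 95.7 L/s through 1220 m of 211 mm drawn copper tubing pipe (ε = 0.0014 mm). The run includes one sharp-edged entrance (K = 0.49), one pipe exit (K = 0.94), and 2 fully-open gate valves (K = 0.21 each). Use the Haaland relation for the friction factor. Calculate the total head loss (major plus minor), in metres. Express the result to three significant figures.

H_L ≈ 29.9 m

V = 4Q/(πD²) = 2.737 m/s; V²/2g = 0.3818 m
Re = 4.85×10^5, ε/D = 6.64×10^-6 → f = 0.01321 (Haaland)
Major: h_f = f(L/D)·V²/2g = 0.01321·5782·0.3818 = 29.15 m
Minor: ΣK = 1.85; h_m = ΣK·V²/2g = 0.7063 m
Total H_L = 29.15 + 0.7063 = 29.86 m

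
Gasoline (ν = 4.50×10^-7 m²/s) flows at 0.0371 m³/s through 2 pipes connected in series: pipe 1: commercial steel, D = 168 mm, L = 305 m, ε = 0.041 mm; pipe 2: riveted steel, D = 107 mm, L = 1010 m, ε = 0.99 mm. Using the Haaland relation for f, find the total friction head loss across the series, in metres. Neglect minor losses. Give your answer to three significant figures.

Pipe 1: V = 1.674 m/s, Re = 6.25×10^5, ε/D = 2.44×10^-4, f = 0.01545, h_1 = f(L/D)V²/2g = 4.005 m
Pipe 2: V = 4.126 m/s, Re = 9.81×10^5, ε/D = 0.00925, f = 0.03706, h_2 = f(L/D)V²/2g = 303.5 m
Series → Q common, losses add: H = Σh = 307.5 m

H ≈ 308 m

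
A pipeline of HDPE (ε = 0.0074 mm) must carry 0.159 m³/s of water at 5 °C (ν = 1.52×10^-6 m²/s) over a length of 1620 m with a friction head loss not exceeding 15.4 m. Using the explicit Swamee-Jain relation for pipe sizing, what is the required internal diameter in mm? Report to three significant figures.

Swamee-Jain (Type III): D = 0.66·[ε^1.25·(LQ²/(gh_f))^4.75 + ν·Q^9.4·(L/(gh_f))^5.2]^0.04
LQ²/(gh_f) = 0.2711; L/(gh_f) = 10.72
Term 1 = ε^1.25·(…)^4.75 = 7.83×10^-10; Term 2 = ν·Q^9.4·(…)^5.2 = 1.08×10^-8
D = 0.66·(7.83×10^-10 + 1.08×10^-8)^0.04 = 0.3177 m = 318 mm
Check: V = 2.01 m/s, Re = 4.19×10^5, f = 0.01384, h_f = 14.5 m ≈ 15.4 m ✓

D ≈ 318 mm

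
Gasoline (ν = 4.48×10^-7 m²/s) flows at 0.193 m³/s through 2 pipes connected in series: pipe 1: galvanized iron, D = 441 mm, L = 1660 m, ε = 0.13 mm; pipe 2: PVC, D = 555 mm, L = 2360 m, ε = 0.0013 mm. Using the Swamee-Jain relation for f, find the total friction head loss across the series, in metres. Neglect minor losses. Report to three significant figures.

H ≈ 6.38 m

Pipe 1: V = 1.264 m/s, Re = 1.24×10^6, ε/D = 2.95×10^-4, f = 0.01557, h_1 = f(L/D)V²/2g = 4.770 m
Pipe 2: V = 0.7978 m/s, Re = 9.88×10^5, ε/D = 2.34×10^-6, f = 0.01169, h_2 = f(L/D)V²/2g = 1.612 m
Series → Q common, losses add: H = Σh = 6.382 m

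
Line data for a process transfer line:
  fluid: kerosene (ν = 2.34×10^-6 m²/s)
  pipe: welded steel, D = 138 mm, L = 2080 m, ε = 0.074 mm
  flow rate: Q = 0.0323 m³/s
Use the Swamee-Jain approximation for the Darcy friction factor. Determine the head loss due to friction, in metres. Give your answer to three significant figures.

V = 4Q/(πD²) = 4·0.0323/(π·0.138²) = 2.160 m/s
Re = VD/ν = 2.160·0.138/2.34×10^-6 = 1.27×10^5 → turbulent
ε/D = 0.074/138 = 5.36×10^-4
Swamee-Jain: f = 0.01999
h_f = f(L/D)V²/(2g) = 0.01999·(2080/0.138)·2.160²/(2·9.81) = 71.62 m

h_f ≈ 71.6 m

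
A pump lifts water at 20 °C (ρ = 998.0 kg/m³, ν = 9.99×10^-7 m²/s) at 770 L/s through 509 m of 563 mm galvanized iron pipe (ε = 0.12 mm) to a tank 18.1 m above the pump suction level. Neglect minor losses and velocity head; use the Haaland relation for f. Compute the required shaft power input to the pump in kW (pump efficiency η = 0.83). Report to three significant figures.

P_shaft ≈ 222 kW

V = 4Q/(πD²) = 3.093 m/s; Re = 1.74×10^6; ε/D = 2.13×10^-4; f = 0.01442
h_f = f(L/D)V²/2g = 6.357 m
Total head H = z + h_f = 18.1 + 6.357 = 24.46 m
P_hyd = ρgQH = 998.0·9.81·0.770·24.46 = 184.4 kW
P_shaft = P_hyd/η = 184.4/0.83 = 222.1 kW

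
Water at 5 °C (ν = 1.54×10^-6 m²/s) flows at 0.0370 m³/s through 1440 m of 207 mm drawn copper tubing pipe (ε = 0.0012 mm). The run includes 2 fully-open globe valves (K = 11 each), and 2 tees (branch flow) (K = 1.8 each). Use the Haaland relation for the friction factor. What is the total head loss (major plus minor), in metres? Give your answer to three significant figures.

H_L ≈ 8.64 m

V = 4Q/(πD²) = 1.099 m/s; V²/2g = 0.06161 m
Re = 1.48×10^5, ε/D = 5.80×10^-6 → f = 0.01648 (Haaland)
Major: h_f = f(L/D)·V²/2g = 0.01648·6957·0.06161 = 7.064 m
Minor: ΣK = 25.6; h_m = ΣK·V²/2g = 1.577 m
Total H_L = 7.064 + 1.577 = 8.641 m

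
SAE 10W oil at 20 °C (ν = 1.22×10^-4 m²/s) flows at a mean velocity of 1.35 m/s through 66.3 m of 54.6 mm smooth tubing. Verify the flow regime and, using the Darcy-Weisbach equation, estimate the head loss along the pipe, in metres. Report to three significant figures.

Re = VD/ν = 1.35·0.05460/1.22×10^-4 = 604 → laminar (Re < 2300)
f = 64/Re = 0.1059
h_f = f(L/D)V²/(2g) = 0.1059·(66.3/0.05460)·1.35²/(2·9.81) = 11.95 m

h_f ≈ 11.9 m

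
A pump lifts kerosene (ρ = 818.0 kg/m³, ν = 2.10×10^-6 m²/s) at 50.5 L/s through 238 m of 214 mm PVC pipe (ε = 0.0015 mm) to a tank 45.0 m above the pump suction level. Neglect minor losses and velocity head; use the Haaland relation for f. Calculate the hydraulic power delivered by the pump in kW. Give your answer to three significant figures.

V = 4Q/(πD²) = 1.404 m/s; Re = 1.43×10^5; ε/D = 7.01×10^-6; f = 0.01659
h_f = f(L/D)V²/2g = 1.854 m
Total head H = z + h_f = 45.0 + 1.854 = 46.85 m
P_hyd = ρgQH = 818.0·9.81·0.0505·46.85 = 18.99 kW

P_hyd ≈ 19.0 kW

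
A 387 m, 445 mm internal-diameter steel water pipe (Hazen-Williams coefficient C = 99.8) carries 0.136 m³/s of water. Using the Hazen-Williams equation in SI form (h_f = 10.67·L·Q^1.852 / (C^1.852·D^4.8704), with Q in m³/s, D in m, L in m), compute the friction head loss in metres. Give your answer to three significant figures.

h_f ≈ 1.05 m

h_f = 10.67·387·0.136^1.852 / (99.8^1.852·0.445^4.8704) = 1.051 m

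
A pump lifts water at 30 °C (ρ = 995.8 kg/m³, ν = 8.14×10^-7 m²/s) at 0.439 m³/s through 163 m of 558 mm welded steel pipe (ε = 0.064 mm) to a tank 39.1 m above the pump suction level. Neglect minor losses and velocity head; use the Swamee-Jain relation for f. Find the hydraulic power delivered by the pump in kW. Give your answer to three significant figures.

V = 4Q/(πD²) = 1.795 m/s; Re = 1.23×10^6; ε/D = 1.15×10^-4; f = 0.01351
h_f = f(L/D)V²/2g = 0.6483 m
Total head H = z + h_f = 39.1 + 0.6483 = 39.75 m
P_hyd = ρgQH = 995.8·9.81·0.439·39.75 = 170.5 kW

P_hyd ≈ 170 kW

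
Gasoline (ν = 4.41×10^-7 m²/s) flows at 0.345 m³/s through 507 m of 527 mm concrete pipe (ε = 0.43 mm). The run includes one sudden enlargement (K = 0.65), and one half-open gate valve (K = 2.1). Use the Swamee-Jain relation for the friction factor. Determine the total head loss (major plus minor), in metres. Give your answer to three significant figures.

V = 4Q/(πD²) = 1.582 m/s; V²/2g = 0.1275 m
Re = 1.89×10^6, ε/D = 8.16×10^-4 → f = 0.01895 (Swamee-Jain)
Major: h_f = f(L/D)·V²/2g = 0.01895·962.0·0.1275 = 2.325 m
Minor: ΣK = 2.75; h_m = ΣK·V²/2g = 0.3506 m
Total H_L = 2.325 + 0.3506 = 2.675 m

H_L ≈ 2.68 m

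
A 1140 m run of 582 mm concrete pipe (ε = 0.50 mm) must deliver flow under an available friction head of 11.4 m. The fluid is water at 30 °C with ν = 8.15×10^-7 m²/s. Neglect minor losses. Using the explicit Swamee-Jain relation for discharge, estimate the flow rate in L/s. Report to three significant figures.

Swamee-Jain (Type II): Q = -0.965·√(gD⁵h_f/L)·ln[ε/(3.7D) + √(3.17ν²L/(gD³h_f))]
√(gD⁵h_f/L) = √(9.81·0.582⁵·11.4/1140) = 0.08094
ε/(3.7D) = 2.32×10^-4; √(3.17ν²L/(gD³h_f)) = 1.04×10^-5
Q = -0.965·0.08094·ln(2.426×10^-4) = 0.6501 m³/s
Check: V = 2.44 m/s, Re = 1.75×10^6, f = 0.01919, h_f = 11.4 m ≈ 11.4 m ✓

Q ≈ 650 L/s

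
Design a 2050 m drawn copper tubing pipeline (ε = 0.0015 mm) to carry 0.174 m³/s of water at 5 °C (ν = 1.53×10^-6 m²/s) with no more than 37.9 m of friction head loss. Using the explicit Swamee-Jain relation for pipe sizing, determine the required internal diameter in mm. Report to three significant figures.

Swamee-Jain (Type III): D = 0.66·[ε^1.25·(LQ²/(gh_f))^4.75 + ν·Q^9.4·(L/(gh_f))^5.2]^0.04
LQ²/(gh_f) = 0.1669; L/(gh_f) = 5.514
Term 1 = ε^1.25·(…)^4.75 = 1.06×10^-11; Term 2 = ν·Q^9.4·(…)^5.2 = 7.97×10^-10
D = 0.66·(1.06×10^-11 + 7.97×10^-10)^0.04 = 0.2856 m = 286 mm
Check: V = 2.72 m/s, Re = 5.07×10^5, f = 0.01314, h_f = 35.4 m ≈ 37.9 m ✓

D ≈ 286 mm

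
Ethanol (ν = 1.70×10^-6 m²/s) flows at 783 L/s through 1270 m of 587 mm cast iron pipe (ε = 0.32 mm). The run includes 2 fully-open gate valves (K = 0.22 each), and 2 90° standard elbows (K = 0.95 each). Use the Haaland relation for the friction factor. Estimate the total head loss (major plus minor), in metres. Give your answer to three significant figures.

H_L ≈ 17.1 m

V = 4Q/(πD²) = 2.893 m/s; V²/2g = 0.4267 m
Re = 9.99×10^5, ε/D = 5.45×10^-4 → f = 0.01748 (Haaland)
Major: h_f = f(L/D)·V²/2g = 0.01748·2164·0.4267 = 16.13 m
Minor: ΣK = 2.34; h_m = ΣK·V²/2g = 0.9984 m
Total H_L = 16.13 + 0.9984 = 17.13 m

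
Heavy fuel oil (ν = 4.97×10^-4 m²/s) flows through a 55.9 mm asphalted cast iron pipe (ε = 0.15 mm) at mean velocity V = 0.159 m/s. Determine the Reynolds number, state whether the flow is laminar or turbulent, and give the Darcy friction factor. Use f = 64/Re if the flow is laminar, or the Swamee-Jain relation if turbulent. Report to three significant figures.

Re ≈ 17.9; laminar; f = 64/Re ≈ 3.58

Re = VD/ν = 0.1590·0.0559/4.97×10^-4 = 17.9
Re < 2300 → laminar → f = 64/Re = 3.579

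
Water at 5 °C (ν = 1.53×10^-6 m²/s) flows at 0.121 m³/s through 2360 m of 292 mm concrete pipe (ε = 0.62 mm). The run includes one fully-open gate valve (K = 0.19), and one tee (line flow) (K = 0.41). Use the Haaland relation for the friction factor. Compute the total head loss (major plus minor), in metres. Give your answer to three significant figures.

V = 4Q/(πD²) = 1.807 m/s; V²/2g = 0.1664 m
Re = 3.45×10^5, ε/D = 0.00212 → f = 0.02429 (Haaland)
Major: h_f = f(L/D)·V²/2g = 0.02429·8082·0.1664 = 32.67 m
Minor: ΣK = 0.600; h_m = ΣK·V²/2g = 0.09984 m
Total H_L = 32.67 + 0.09984 = 32.77 m

H_L ≈ 32.8 m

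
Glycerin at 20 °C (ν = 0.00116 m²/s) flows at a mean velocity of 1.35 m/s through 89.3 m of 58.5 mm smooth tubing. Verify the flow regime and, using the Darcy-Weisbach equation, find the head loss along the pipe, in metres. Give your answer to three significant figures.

Re = VD/ν = 1.35·0.05850/0.00116 = 68.1 → laminar (Re < 2300)
f = 64/Re = 0.9400
h_f = f(L/D)V²/(2g) = 0.9400·(89.3/0.05850)·1.35²/(2·9.81) = 133.3 m

h_f ≈ 133 m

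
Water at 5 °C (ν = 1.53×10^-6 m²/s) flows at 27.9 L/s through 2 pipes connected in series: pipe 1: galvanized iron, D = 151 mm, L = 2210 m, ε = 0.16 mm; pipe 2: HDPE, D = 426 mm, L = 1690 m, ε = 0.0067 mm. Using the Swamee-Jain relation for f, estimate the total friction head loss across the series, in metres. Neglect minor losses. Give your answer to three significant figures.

H ≈ 39.6 m

Pipe 1: V = 1.558 m/s, Re = 1.54×10^5, ε/D = 0.00106, f = 0.02178, h_1 = f(L/D)V²/2g = 39.44 m
Pipe 2: V = 0.1957 m/s, Re = 5.45×10^4, ε/D = 1.57×10^-5, f = 0.02043, h_2 = f(L/D)V²/2g = 0.1583 m
Series → Q common, losses add: H = Σh = 39.60 m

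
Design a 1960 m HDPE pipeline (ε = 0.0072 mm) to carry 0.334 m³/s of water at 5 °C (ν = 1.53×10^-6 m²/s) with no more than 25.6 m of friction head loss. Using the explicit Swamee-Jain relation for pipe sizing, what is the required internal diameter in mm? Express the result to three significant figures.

Swamee-Jain (Type III): D = 0.66·[ε^1.25·(LQ²/(gh_f))^4.75 + ν·Q^9.4·(L/(gh_f))^5.2]^0.04
LQ²/(gh_f) = 0.8706; L/(gh_f) = 7.805
Term 1 = ε^1.25·(…)^4.75 = 1.93×10^-7; Term 2 = ν·Q^9.4·(…)^5.2 = 2.23×10^-6
D = 0.66·(1.93×10^-7 + 2.23×10^-6)^0.04 = 0.3935 m = 393 mm
Check: V = 2.75 m/s, Re = 7.06×10^5, f = 0.01267, h_f = 24.3 m ≈ 25.6 m ✓

D ≈ 393 mm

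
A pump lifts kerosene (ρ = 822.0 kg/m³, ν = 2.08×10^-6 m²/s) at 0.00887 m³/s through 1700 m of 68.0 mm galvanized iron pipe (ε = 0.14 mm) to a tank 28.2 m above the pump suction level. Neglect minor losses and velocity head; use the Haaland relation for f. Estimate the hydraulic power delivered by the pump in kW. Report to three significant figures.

P_hyd ≈ 15.9 kW

V = 4Q/(πD²) = 2.442 m/s; Re = 7.98×10^4; ε/D = 0.00206; f = 0.02547
h_f = f(L/D)V²/2g = 193.6 m
Total head H = z + h_f = 28.2 + 193.6 = 221.8 m
P_hyd = ρgQH = 822.0·9.81·0.00887·221.8 = 15.87 kW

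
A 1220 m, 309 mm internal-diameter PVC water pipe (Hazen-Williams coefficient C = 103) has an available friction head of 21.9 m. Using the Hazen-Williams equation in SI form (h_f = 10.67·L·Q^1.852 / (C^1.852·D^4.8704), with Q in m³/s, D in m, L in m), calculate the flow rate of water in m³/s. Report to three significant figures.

Rearranging: Q = [h_f·C^1.852·D^4.8704 / (10.67·L)]^(1/1.852)
Q = [21.9·103^1.852·0.309^4.8704 / (10.67·1220)]^0.540 = 0.1492 m³/s

Q ≈ 0.149 m³/s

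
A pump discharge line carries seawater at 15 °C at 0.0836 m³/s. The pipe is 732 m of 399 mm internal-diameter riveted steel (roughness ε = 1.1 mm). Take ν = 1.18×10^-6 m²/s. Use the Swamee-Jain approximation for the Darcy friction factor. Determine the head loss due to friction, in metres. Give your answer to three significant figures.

V = 4Q/(πD²) = 4·0.0836/(π·0.399²) = 0.6686 m/s
Re = VD/ν = 0.6686·0.399/1.18×10^-6 = 2.26×10^5 → turbulent
ε/D = 1.1/399 = 0.00276
Swamee-Jain: f = 0.02636
h_f = f(L/D)V²/(2g) = 0.02636·(732/0.399)·0.6686²/(2·9.81) = 1.102 m

h_f ≈ 1.10 m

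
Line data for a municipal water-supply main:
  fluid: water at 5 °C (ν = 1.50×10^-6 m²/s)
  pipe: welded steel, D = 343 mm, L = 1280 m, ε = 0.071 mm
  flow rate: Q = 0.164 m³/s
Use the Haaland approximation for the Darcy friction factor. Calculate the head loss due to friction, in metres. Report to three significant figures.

h_f ≈ 9.37 m

V = 4Q/(πD²) = 4·0.164/(π·0.343²) = 1.775 m/s
Re = VD/ν = 1.775·0.343/1.50×10^-6 = 4.06×10^5 → turbulent
ε/D = 0.071/343 = 2.07×10^-4
Haaland: f = 0.01564
h_f = f(L/D)V²/(2g) = 0.01564·(1280/0.343)·1.775²/(2·9.81) = 9.368 m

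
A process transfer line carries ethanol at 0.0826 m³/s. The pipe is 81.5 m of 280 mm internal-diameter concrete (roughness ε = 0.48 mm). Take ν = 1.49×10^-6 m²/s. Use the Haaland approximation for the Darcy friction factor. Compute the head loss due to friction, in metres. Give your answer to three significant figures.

h_f ≈ 0.620 m

V = 4Q/(πD²) = 4·0.0826/(π·0.280²) = 1.341 m/s
Re = VD/ν = 1.341·0.280/1.49×10^-6 = 2.52×10^5 → turbulent
ε/D = 0.48/280 = 0.00171
Haaland: f = 0.02323
h_f = f(L/D)V²/(2g) = 0.02323·(81.5/0.280)·1.341²/(2·9.81) = 0.6202 m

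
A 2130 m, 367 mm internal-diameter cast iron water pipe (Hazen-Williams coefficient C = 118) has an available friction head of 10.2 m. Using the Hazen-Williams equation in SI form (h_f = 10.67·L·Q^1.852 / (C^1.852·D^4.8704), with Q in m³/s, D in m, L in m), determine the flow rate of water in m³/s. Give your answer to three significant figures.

Rearranging: Q = [h_f·C^1.852·D^4.8704 / (10.67·L)]^(1/1.852)
Q = [10.2·118^1.852·0.367^4.8704 / (10.67·2130)]^0.540 = 0.1316 m³/s

Q ≈ 0.132 m³/s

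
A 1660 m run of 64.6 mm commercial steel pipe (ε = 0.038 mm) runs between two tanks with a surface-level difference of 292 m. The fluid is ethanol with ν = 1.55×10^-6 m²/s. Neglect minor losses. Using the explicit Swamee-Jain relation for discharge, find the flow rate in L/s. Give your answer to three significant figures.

Swamee-Jain (Type II): Q = -0.965·√(gD⁵h_f/L)·ln[ε/(3.7D) + √(3.17ν²L/(gD³h_f))]
√(gD⁵h_f/L) = √(9.81·0.0646⁵·292/1660) = 0.001393
ε/(3.7D) = 1.59×10^-4; √(3.17ν²L/(gD³h_f)) = 1.28×10^-4
Q = -0.965·0.001393·ln(2.869×10^-4) = 0.01097 m³/s
Check: V = 3.35 m/s, Re = 1.39×10^5, f = 0.02004, h_f = 294 m ≈ 292 m ✓

Q ≈ 11.0 L/s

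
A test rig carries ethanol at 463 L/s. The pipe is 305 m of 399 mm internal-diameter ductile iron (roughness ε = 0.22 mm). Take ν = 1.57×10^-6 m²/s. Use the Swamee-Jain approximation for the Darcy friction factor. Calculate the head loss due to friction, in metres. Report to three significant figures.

V = 4Q/(πD²) = 4·0.463/(π·0.399²) = 3.703 m/s
Re = VD/ν = 3.703·0.399/1.57×10^-6 = 9.41×10^5 → turbulent
ε/D = 0.22/399 = 5.51×10^-4
Swamee-Jain: f = 0.01767
h_f = f(L/D)V²/(2g) = 0.01767·(305/0.399)·3.703²/(2·9.81) = 9.439 m

h_f ≈ 9.44 m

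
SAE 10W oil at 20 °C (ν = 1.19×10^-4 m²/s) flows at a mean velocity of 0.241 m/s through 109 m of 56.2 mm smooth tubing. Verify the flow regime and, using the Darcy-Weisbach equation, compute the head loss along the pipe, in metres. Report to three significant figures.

Re = VD/ν = 0.241·0.05620/1.19×10^-4 = 114 → laminar (Re < 2300)
f = 64/Re = 0.5623
h_f = f(L/D)V²/(2g) = 0.5623·(109/0.05620)·0.241²/(2·9.81) = 3.228 m

h_f ≈ 3.23 m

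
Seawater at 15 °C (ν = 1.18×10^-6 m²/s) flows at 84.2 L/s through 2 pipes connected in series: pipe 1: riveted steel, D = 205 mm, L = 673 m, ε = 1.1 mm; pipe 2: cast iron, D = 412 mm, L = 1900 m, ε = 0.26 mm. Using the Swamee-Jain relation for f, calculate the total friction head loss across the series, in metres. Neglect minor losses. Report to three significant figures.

Pipe 1: V = 2.551 m/s, Re = 4.43×10^5, ε/D = 0.00537, f = 0.03134, h_1 = f(L/D)V²/2g = 34.12 m
Pipe 2: V = 0.6316 m/s, Re = 2.21×10^5, ε/D = 6.31×10^-4, f = 0.01945, h_2 = f(L/D)V²/2g = 1.823 m
Series → Q common, losses add: H = Σh = 35.94 m

H ≈ 35.9 m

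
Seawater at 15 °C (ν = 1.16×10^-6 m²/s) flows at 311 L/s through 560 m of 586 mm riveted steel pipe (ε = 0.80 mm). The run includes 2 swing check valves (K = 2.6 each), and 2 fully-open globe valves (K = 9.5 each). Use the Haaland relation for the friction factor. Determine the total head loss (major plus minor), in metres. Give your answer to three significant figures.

H_L ≈ 3.04 m

V = 4Q/(πD²) = 1.153 m/s; V²/2g = 0.06777 m
Re = 5.83×10^5, ε/D = 0.00137 → f = 0.02162 (Haaland)
Major: h_f = f(L/D)·V²/2g = 0.02162·955.6·0.06777 = 1.400 m
Minor: ΣK = 24.2; h_m = ΣK·V²/2g = 1.640 m
Total H_L = 1.400 + 1.640 = 3.040 m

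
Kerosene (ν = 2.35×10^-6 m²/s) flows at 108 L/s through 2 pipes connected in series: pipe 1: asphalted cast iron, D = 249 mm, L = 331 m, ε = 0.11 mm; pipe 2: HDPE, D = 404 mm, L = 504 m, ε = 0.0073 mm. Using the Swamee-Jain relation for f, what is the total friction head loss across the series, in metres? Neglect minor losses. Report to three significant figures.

Pipe 1: V = 2.218 m/s, Re = 2.35×10^5, ε/D = 4.42×10^-4, f = 0.01835, h_1 = f(L/D)V²/2g = 6.115 m
Pipe 2: V = 0.8425 m/s, Re = 1.45×10^5, ε/D = 1.81×10^-5, f = 0.01669, h_2 = f(L/D)V²/2g = 0.7534 m
Series → Q common, losses add: H = Σh = 6.868 m

H ≈ 6.87 m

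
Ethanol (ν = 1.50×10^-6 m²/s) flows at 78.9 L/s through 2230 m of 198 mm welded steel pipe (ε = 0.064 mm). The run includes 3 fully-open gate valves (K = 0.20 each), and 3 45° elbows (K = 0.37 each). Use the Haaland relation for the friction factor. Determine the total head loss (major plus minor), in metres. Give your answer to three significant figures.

H_L ≈ 63.9 m

V = 4Q/(πD²) = 2.562 m/s; V²/2g = 0.3347 m
Re = 3.38×10^5, ε/D = 3.23×10^-4 → f = 0.01679 (Haaland)
Major: h_f = f(L/D)·V²/2g = 0.01679·11263·0.3347 = 63.30 m
Minor: ΣK = 1.71; h_m = ΣK·V²/2g = 0.5723 m
Total H_L = 63.30 + 0.5723 = 63.87 m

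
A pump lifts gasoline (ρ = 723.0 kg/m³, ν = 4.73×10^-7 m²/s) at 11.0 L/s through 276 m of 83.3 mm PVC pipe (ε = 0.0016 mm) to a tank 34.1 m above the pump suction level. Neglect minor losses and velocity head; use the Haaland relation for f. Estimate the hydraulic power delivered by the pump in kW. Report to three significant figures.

P_hyd ≈ 3.42 kW

V = 4Q/(πD²) = 2.018 m/s; Re = 3.55×10^5; ε/D = 1.92×10^-5; f = 0.01408
h_f = f(L/D)V²/2g = 9.685 m
Total head H = z + h_f = 34.1 + 9.685 = 43.78 m
P_hyd = ρgQH = 723.0·9.81·0.0110·43.78 = 3.416 kW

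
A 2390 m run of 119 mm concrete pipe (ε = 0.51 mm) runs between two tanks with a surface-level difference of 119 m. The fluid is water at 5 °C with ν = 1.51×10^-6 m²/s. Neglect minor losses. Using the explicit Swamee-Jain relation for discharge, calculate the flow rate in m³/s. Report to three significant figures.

Swamee-Jain (Type II): Q = -0.965·√(gD⁵h_f/L)·ln[ε/(3.7D) + √(3.17ν²L/(gD³h_f))]
√(gD⁵h_f/L) = √(9.81·0.119⁵·119/2390) = 0.003414
ε/(3.7D) = 0.00116; √(3.17ν²L/(gD³h_f)) = 9.37×10^-5
Q = -0.965·0.003414·ln(0.001252) = 0.02202 m³/s
Check: V = 1.98 m/s, Re = 1.56×10^5, f = 0.02987, h_f = 120 m ≈ 119 m ✓

Q ≈ 0.0220 m³/s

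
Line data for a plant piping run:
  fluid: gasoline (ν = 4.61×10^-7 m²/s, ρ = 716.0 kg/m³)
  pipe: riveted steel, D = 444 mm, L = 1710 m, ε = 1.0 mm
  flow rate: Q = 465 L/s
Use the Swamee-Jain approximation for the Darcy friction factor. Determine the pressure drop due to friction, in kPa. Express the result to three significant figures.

Δp ≈ 302 kPa

V = 4Q/(πD²) = 4·0.465/(π·0.444²) = 3.003 m/s
Re = VD/ν = 3.003·0.444/4.61×10^-7 = 2.89×10^6 → turbulent
ε/D = 1.0/444 = 0.00225
Swamee-Jain: f = 0.02427
h_f = f(L/D)V²/(2g) = 0.02427·(1710/0.444)·3.003²/(2·9.81) = 42.97 m
Δp = ρg·h_f = 716.0·9.81·42.97 = 301.9 kPa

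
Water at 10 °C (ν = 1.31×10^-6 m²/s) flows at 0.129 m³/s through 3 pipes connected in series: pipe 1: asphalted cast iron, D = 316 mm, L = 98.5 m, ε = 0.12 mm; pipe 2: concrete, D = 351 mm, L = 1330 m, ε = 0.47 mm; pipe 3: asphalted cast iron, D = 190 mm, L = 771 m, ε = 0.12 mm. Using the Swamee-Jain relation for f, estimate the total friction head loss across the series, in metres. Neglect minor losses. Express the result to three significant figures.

Pipe 1: V = 1.645 m/s, Re = 3.97×10^5, ε/D = 3.80×10^-4, f = 0.01723, h_1 = f(L/D)V²/2g = 0.7406 m
Pipe 2: V = 1.333 m/s, Re = 3.57×10^5, ε/D = 0.00134, f = 0.02192, h_2 = f(L/D)V²/2g = 7.524 m
Pipe 3: V = 4.550 m/s, Re = 6.60×10^5, ε/D = 6.32×10^-4, f = 0.01836, h_3 = f(L/D)V²/2g = 78.59 m
Series → Q common, losses add: H = Σh = 86.85 m

H ≈ 86.9 m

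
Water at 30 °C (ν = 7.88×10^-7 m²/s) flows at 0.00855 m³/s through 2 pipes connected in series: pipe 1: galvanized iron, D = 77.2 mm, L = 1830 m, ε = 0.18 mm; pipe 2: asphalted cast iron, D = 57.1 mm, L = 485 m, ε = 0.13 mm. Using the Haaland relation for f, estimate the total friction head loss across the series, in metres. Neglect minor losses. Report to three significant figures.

H ≈ 222 m

Pipe 1: V = 1.827 m/s, Re = 1.79×10^5, ε/D = 0.00233, f = 0.02524, h_1 = f(L/D)V²/2g = 101.8 m
Pipe 2: V = 3.339 m/s, Re = 2.42×10^5, ε/D = 0.00228, f = 0.02490, h_2 = f(L/D)V²/2g = 120.2 m
Series → Q common, losses add: H = Σh = 221.9 m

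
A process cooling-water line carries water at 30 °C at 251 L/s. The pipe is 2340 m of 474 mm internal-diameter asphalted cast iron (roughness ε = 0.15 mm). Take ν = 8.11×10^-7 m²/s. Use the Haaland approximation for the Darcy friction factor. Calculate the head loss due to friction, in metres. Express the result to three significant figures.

V = 4Q/(πD²) = 4·0.251/(π·0.474²) = 1.422 m/s
Re = VD/ν = 1.422·0.474/8.11×10^-7 = 8.31×10^5 → turbulent
ε/D = 0.15/474 = 3.16×10^-4
Haaland: f = 0.01586
h_f = f(L/D)V²/(2g) = 0.01586·(2340/0.474)·1.422²/(2·9.81) = 8.076 m

h_f ≈ 8.08 m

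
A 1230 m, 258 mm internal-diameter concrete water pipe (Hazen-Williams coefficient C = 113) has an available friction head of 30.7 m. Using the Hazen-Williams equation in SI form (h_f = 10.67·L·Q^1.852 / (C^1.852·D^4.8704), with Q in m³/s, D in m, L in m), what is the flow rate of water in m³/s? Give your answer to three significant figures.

Q ≈ 0.122 m³/s

Rearranging: Q = [h_f·C^1.852·D^4.8704 / (10.67·L)]^(1/1.852)
Q = [30.7·113^1.852·0.258^4.8704 / (10.67·1230)]^0.540 = 0.1217 m³/s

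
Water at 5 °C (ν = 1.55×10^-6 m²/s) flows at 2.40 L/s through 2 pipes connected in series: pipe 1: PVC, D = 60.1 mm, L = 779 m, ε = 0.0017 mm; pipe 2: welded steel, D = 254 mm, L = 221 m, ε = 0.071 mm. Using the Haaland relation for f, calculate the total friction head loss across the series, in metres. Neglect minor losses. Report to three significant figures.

H ≈ 10.8 m

Pipe 1: V = 0.8460 m/s, Re = 3.28×10^4, ε/D = 2.83×10^-5, f = 0.02288, h_1 = f(L/D)V²/2g = 10.82 m
Pipe 2: V = 0.04736 m/s, Re = 7760, ε/D = 2.80×10^-4, f = 0.03343, h_2 = f(L/D)V²/2g = 0.003326 m
Series → Q common, losses add: H = Σh = 10.82 m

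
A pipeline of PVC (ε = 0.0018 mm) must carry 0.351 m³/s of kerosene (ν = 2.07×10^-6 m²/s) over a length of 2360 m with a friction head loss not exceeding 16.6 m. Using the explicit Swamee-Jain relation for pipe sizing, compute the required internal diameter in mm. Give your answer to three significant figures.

D ≈ 460 mm

Swamee-Jain (Type III): D = 0.66·[ε^1.25·(LQ²/(gh_f))^4.75 + ν·Q^9.4·(L/(gh_f))^5.2]^0.04
LQ²/(gh_f) = 1.785; L/(gh_f) = 14.49
Term 1 = ε^1.25·(…)^4.75 = 1.03×10^-6; Term 2 = ν·Q^9.4·(…)^5.2 = 1.20×10^-4
D = 0.66·(1.03×10^-6 + 1.20×10^-4)^0.04 = 0.4601 m = 460 mm
Check: V = 2.11 m/s, Re = 4.69×10^5, f = 0.01330, h_f = 15.5 m ≈ 16.6 m ✓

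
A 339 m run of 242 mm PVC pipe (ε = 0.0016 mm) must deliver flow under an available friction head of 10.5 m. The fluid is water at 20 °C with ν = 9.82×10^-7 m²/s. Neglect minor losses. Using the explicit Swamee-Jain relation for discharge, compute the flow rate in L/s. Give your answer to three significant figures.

Swamee-Jain (Type II): Q = -0.965·√(gD⁵h_f/L)·ln[ε/(3.7D) + √(3.17ν²L/(gD³h_f))]
√(gD⁵h_f/L) = √(9.81·0.242⁵·10.5/339) = 0.01588
ε/(3.7D) = 1.79×10^-6; √(3.17ν²L/(gD³h_f)) = 2.66×10^-5
Q = -0.965·0.01588·ln(2.843×10^-5) = 0.1604 m³/s
Check: V = 3.49 m/s, Re = 8.59×10^5, f = 0.01206, h_f = 10.5 m ≈ 10.5 m ✓

Q ≈ 160 L/s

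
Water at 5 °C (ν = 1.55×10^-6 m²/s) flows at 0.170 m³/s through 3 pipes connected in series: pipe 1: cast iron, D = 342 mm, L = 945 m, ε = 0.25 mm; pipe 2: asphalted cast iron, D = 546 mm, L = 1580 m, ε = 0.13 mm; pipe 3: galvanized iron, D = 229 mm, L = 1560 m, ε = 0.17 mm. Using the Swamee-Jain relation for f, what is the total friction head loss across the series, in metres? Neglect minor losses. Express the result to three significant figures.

H ≈ 123 m

Pipe 1: V = 1.851 m/s, Re = 4.08×10^5, ε/D = 7.31×10^-4, f = 0.01924, h_1 = f(L/D)V²/2g = 9.282 m
Pipe 2: V = 0.7261 m/s, Re = 2.56×10^5, ε/D = 2.38×10^-4, f = 0.01689, h_2 = f(L/D)V²/2g = 1.314 m
Pipe 3: V = 4.128 m/s, Re = 6.10×10^5, ε/D = 7.42×10^-4, f = 0.01901, h_3 = f(L/D)V²/2g = 112.4 m
Series → Q common, losses add: H = Σh = 123.0 m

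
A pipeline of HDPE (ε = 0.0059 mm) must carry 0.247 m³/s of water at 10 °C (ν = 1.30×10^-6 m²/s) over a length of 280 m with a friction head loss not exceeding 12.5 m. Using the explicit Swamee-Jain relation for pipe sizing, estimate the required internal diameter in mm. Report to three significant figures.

Swamee-Jain (Type III): D = 0.66·[ε^1.25·(LQ²/(gh_f))^4.75 + ν·Q^9.4·(L/(gh_f))^5.2]^0.04
LQ²/(gh_f) = 0.1393; L/(gh_f) = 2.283
Term 1 = ε^1.25·(…)^4.75 = 2.50×10^-11; Term 2 = ν·Q^9.4·(…)^5.2 = 1.86×10^-10
D = 0.66·(2.50×10^-11 + 1.86×10^-10)^0.04 = 0.2707 m = 271 mm
Check: V = 4.29 m/s, Re = 8.94×10^5, f = 0.01231, h_f = 11.9 m ≈ 12.5 m ✓

D ≈ 271 mm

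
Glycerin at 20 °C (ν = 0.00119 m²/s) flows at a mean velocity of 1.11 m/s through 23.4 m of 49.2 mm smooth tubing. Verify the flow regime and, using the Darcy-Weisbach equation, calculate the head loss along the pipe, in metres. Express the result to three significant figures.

Re = VD/ν = 1.11·0.04920/0.00119 = 45.9 → laminar (Re < 2300)
f = 64/Re = 1.395
h_f = f(L/D)V²/(2g) = 1.395·(23.4/0.04920)·1.11²/(2·9.81) = 41.65 m

h_f ≈ 41.7 m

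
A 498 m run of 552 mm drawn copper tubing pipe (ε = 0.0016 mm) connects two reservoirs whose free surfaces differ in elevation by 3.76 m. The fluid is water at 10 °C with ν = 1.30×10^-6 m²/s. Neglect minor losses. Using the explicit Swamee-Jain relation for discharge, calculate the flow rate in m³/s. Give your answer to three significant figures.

Swamee-Jain (Type II): Q = -0.965·√(gD⁵h_f/L)·ln[ε/(3.7D) + √(3.17ν²L/(gD³h_f))]
√(gD⁵h_f/L) = √(9.81·0.552⁵·3.76/498) = 0.06161
ε/(3.7D) = 7.83×10^-7; √(3.17ν²L/(gD³h_f)) = 2.07×10^-5
Q = -0.965·0.06161·ln(2.152×10^-5) = 0.6389 m³/s
Check: V = 2.67 m/s, Re = 1.13×10^6, f = 0.01144, h_f = 3.75 m ≈ 3.76 m ✓

Q ≈ 0.639 m³/s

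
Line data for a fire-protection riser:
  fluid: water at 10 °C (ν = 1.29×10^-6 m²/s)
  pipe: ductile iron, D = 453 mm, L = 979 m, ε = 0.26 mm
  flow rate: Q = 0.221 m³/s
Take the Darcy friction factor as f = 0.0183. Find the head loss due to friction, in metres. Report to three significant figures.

h_f ≈ 3.79 m

V = 4Q/(πD²) = 4·0.221/(π·0.453²) = 1.371 m/s
h_f = f(L/D)V²/(2g) = 0.01830·(979/0.453)·1.371²/(2·9.81) = 3.790 m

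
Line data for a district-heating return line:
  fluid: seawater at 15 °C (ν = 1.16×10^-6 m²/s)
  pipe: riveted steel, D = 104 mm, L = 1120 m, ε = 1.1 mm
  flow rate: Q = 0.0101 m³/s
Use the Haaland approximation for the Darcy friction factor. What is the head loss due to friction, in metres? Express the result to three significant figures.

V = 4Q/(πD²) = 4·0.0101/(π·0.104²) = 1.189 m/s
Re = VD/ν = 1.189·0.104/1.16×10^-6 = 1.07×10^5 → turbulent
ε/D = 1.1/104 = 0.0106
Haaland: f = 0.03922
h_f = f(L/D)V²/(2g) = 0.03922·(1120/0.104)·1.189²/(2·9.81) = 30.43 m

h_f ≈ 30.4 m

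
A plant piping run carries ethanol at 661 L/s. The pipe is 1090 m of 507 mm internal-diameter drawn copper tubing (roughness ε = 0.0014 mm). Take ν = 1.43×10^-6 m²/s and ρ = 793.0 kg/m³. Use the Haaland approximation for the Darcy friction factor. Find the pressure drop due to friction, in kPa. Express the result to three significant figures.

Δp ≈ 104 kPa

V = 4Q/(πD²) = 4·0.661/(π·0.507²) = 3.274 m/s
Re = VD/ν = 3.274·0.507/1.43×10^-6 = 1.16×10^6 → turbulent
ε/D = 0.0014/507 = 2.76×10^-6
Haaland: f = 0.01135
h_f = f(L/D)V²/(2g) = 0.01135·(1090/0.507)·3.274²/(2·9.81) = 13.33 m
Δp = ρg·h_f = 793.0·9.81·13.33 = 103.7 kPa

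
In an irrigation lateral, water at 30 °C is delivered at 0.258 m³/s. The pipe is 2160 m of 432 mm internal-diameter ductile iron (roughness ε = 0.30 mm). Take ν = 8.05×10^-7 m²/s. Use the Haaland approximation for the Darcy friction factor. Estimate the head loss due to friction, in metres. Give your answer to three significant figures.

h_f ≈ 14.5 m

V = 4Q/(πD²) = 4·0.258/(π·0.432²) = 1.760 m/s
Re = VD/ν = 1.760·0.432/8.05×10^-7 = 9.45×10^5 → turbulent
ε/D = 0.30/432 = 6.94×10^-4
Haaland: f = 0.01840
h_f = f(L/D)V²/(2g) = 0.01840·(2160/0.432)·1.760²/(2·9.81) = 14.53 m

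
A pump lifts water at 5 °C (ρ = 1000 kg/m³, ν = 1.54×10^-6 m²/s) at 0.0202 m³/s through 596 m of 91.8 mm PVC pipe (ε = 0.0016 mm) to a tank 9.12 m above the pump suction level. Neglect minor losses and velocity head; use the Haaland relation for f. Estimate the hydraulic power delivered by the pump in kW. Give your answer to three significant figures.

P_hyd ≈ 11.5 kW

V = 4Q/(πD²) = 3.052 m/s; Re = 1.82×10^5; ε/D = 1.74×10^-5; f = 0.01589
h_f = f(L/D)V²/2g = 48.97 m
Total head H = z + h_f = 9.12 + 48.97 = 58.09 m
P_hyd = ρgQH = 1000·9.81·0.0202·58.09 = 11.51 kW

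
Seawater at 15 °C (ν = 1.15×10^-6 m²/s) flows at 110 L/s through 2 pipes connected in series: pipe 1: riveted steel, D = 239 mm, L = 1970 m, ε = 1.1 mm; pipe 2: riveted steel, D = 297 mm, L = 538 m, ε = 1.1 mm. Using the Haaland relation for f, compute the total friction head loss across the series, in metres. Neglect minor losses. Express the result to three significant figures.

H ≈ 82.0 m

Pipe 1: V = 2.452 m/s, Re = 5.10×10^5, ε/D = 0.00460, f = 0.02986, h_1 = f(L/D)V²/2g = 75.42 m
Pipe 2: V = 1.588 m/s, Re = 4.10×10^5, ε/D = 0.00370, f = 0.02810, h_2 = f(L/D)V²/2g = 6.540 m
Series → Q common, losses add: H = Σh = 81.96 m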